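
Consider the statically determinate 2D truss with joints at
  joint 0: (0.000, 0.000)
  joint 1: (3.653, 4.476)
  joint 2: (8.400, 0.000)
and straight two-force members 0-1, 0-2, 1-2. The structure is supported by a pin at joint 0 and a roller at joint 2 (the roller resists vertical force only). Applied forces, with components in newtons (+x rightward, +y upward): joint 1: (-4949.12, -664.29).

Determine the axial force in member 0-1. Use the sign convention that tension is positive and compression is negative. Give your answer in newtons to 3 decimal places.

-3888.523

N=3 nodes, M=3 members, R=3 reactions → 2N=6, M+R=6
member 0 (0-1): L=5.7775, (cx,cy)=(0.6323,0.7747)
member 1 (0-2): L=8.4000, (cx,cy)=(1.0000,0.0000)
member 2 (1-2): L=6.5245, (cx,cy)=(0.7276,-0.6860)
solve A·x = −loads:
  F[0-1] = -3888.5226 N (compression)
  F[0-2] = -2490.4642 N (compression)
  F[1-2] = +3422.9904 N (tension)
  Rx@0 = +4949.1200 N
  Ry@0 = +3012.5769 N
  Ry@2 = -2348.2869 N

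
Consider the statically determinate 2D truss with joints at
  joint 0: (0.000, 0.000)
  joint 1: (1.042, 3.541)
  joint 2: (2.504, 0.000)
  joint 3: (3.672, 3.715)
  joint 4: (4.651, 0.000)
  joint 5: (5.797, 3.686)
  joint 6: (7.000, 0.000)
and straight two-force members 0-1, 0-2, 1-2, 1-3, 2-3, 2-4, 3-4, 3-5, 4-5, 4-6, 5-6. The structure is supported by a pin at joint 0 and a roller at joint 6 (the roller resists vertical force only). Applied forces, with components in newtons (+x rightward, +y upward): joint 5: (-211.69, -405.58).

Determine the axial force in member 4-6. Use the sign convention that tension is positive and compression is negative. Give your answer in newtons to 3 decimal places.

N=7 nodes, M=11 members, R=3 reactions → 2N=14, M+R=14
member 0 (0-1): L=3.6911, (cx,cy)=(0.2823,0.9593)
member 1 (0-2): L=2.5040, (cx,cy)=(1.0000,0.0000)
member 2 (1-2): L=3.8309, (cx,cy)=(0.3816,-0.9243)
member 3 (1-3): L=2.6357, (cx,cy)=(0.9978,0.0660)
member 4 (2-3): L=3.8943, (cx,cy)=(0.2999,0.9540)
member 5 (2-4): L=2.1470, (cx,cy)=(1.0000,0.0000)
member 6 (3-4): L=3.8418, (cx,cy)=(0.2548,-0.9670)
member 7 (3-5): L=2.1252, (cx,cy)=(0.9999,-0.0136)
member 8 (4-5): L=3.8600, (cx,cy)=(0.2969,0.9549)
member 9 (4-6): L=2.3490, (cx,cy)=(1.0000,0.0000)
member 10 (5-6): L=3.8773, (cx,cy)=(0.3103,-0.9507)
solve A·x = −loads:
  F[0-1] = -188.8530 N (compression)
  F[0-2] = -158.3771 N (compression)
  F[1-2] = +187.0801 N (tension)
  F[1-3] = -124.9808 N (compression)
  F[2-3] = -181.2662 N (compression)
  F[2-4] = -32.6153 N (compression)
  F[3-4] = +190.5696 N (tension)
  F[3-5] = -227.6581 N (compression)
  F[4-5] = -192.9793 N (compression)
  F[4-6] = +73.2401 N (tension)
  F[5-6] = -236.0576 N (compression)
  Rx@0 = +211.6900 N
  Ry@0 = +181.1717 N
  Ry@6 = +224.4083 N

73.240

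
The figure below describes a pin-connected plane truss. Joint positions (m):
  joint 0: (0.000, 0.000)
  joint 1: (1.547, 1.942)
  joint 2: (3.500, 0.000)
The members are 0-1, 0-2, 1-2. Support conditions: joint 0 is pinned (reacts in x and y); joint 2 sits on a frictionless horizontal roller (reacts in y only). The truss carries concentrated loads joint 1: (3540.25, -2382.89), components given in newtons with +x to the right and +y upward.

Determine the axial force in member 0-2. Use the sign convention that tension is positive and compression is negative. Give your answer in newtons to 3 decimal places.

N=3 nodes, M=3 members, R=3 reactions → 2N=6, M+R=6
member 0 (0-1): L=2.4829, (cx,cy)=(0.6231,0.7822)
member 1 (0-2): L=3.5000, (cx,cy)=(1.0000,0.0000)
member 2 (1-2): L=2.7542, (cx,cy)=(0.7091,-0.7051)
solve A·x = −loads:
  F[0-1] = +811.4417 N (tension)
  F[0-2] = +3034.6627 N (tension)
  F[1-2] = -4279.5921 N (compression)
  Rx@0 = -3540.2500 N
  Ry@0 = -634.6804 N
  Ry@2 = +3017.5704 N

3034.663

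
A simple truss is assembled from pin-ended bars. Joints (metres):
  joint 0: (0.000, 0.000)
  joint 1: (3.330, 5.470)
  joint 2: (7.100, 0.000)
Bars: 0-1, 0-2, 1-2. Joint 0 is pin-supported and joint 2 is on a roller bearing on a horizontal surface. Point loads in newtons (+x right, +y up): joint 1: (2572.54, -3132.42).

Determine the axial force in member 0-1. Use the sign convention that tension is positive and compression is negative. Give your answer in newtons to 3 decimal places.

N=3 nodes, M=3 members, R=3 reactions → 2N=6, M+R=6
member 0 (0-1): L=6.4039, (cx,cy)=(0.5200,0.8542)
member 1 (0-2): L=7.1000, (cx,cy)=(1.0000,0.0000)
member 2 (1-2): L=6.6433, (cx,cy)=(0.5675,-0.8234)
solve A·x = −loads:
  F[0-1] = +373.0785 N (tension)
  F[0-2] = +2378.5405 N (tension)
  F[1-2] = -4191.3590 N (compression)
  Rx@0 = -2572.5400 N
  Ry@0 = -318.6719 N
  Ry@2 = +3451.0919 N

373.079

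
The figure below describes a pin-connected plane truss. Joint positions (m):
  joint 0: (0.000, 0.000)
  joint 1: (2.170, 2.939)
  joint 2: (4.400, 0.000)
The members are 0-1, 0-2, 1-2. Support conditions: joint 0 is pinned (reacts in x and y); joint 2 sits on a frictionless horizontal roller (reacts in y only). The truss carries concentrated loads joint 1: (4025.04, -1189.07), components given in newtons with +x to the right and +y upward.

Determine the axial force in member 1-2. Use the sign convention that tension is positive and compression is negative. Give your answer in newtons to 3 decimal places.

N=3 nodes, M=3 members, R=3 reactions → 2N=6, M+R=6
member 0 (0-1): L=3.6533, (cx,cy)=(0.5940,0.8045)
member 1 (0-2): L=4.4000, (cx,cy)=(1.0000,0.0000)
member 2 (1-2): L=3.6893, (cx,cy)=(0.6045,-0.7966)
solve A·x = −loads:
  F[0-1] = +2592.8648 N (tension)
  F[0-2] = +2484.9222 N (tension)
  F[1-2] = -4110.9946 N (compression)
  Rx@0 = -4025.0400 N
  Ry@0 = -2085.9015 N
  Ry@2 = +3274.9715 N

-4110.995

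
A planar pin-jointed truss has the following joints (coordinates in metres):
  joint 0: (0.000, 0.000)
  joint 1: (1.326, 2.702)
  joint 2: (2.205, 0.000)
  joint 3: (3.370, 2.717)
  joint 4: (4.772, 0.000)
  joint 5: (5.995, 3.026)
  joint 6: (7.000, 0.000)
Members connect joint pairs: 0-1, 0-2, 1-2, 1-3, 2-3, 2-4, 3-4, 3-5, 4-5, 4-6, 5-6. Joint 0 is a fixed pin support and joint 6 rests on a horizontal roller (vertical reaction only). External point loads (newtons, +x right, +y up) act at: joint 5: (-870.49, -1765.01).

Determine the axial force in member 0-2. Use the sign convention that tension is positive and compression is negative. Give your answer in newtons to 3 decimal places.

N=7 nodes, M=11 members, R=3 reactions → 2N=14, M+R=14
member 0 (0-1): L=3.0098, (cx,cy)=(0.4406,0.8977)
member 1 (0-2): L=2.2050, (cx,cy)=(1.0000,0.0000)
member 2 (1-2): L=2.8414, (cx,cy)=(0.3094,-0.9509)
member 3 (1-3): L=2.0441, (cx,cy)=(1.0000,0.0073)
member 4 (2-3): L=2.9562, (cx,cy)=(0.3941,0.9191)
member 5 (2-4): L=2.5670, (cx,cy)=(1.0000,0.0000)
member 6 (3-4): L=3.0574, (cx,cy)=(0.4586,-0.8887)
member 7 (3-5): L=2.6431, (cx,cy)=(0.9931,0.1169)
member 8 (4-5): L=3.2638, (cx,cy)=(0.3747,0.9271)
member 9 (4-6): L=2.2280, (cx,cy)=(1.0000,0.0000)
member 10 (5-6): L=3.1885, (cx,cy)=(0.3152,-0.9490)
solve A·x = −loads:
  F[0-1] = -701.4458 N (compression)
  F[0-2] = -561.4636 N (compression)
  F[1-2] = +658.2321 N (tension)
  F[1-3] = -512.6687 N (compression)
  F[2-3] = -681.0578 N (compression)
  F[2-4] = -89.4421 N (compression)
  F[3-4] = +570.4865 N (tension)
  F[3-5] = -1049.8489 N (compression)
  F[4-5] = -546.8116 N (compression)
  F[4-6] = +377.0592 N (tension)
  F[5-6] = -1196.2818 N (compression)
  Rx@0 = +870.4900 N
  Ry@0 = +629.7054 N
  Ry@6 = +1135.3046 N

-561.464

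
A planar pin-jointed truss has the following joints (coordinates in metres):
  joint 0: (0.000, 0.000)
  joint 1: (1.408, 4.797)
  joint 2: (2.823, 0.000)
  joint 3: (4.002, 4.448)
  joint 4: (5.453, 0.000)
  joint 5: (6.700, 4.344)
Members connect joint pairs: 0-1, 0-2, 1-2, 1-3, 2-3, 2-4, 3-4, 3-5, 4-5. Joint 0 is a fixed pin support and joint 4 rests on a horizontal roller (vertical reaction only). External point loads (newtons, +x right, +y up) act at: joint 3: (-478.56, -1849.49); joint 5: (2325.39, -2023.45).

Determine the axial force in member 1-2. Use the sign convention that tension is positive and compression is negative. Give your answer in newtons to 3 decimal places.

N=6 nodes, M=9 members, R=3 reactions → 2N=12, M+R=12
member 0 (0-1): L=4.9994, (cx,cy)=(0.2816,0.9595)
member 1 (0-2): L=2.8230, (cx,cy)=(1.0000,0.0000)
member 2 (1-2): L=5.0013, (cx,cy)=(0.2829,-0.9591)
member 3 (1-3): L=2.6174, (cx,cy)=(0.9911,-0.1333)
member 4 (2-3): L=4.6016, (cx,cy)=(0.2562,0.9666)
member 5 (2-4): L=2.6300, (cx,cy)=(1.0000,0.0000)
member 6 (3-4): L=4.6787, (cx,cy)=(0.3101,-0.9507)
member 7 (3-5): L=2.7000, (cx,cy)=(0.9993,-0.0385)
member 8 (4-5): L=4.5194, (cx,cy)=(0.2759,0.9612)
solve A·x = −loads:
  F[0-1] = +1493.1360 N (tension)
  F[0-2] = +1426.3097 N (tension)
  F[1-2] = -1616.8819 N (compression)
  F[1-3] = +885.8856 N (tension)
  F[2-3] = +1604.3742 N (tension)
  F[2-4] = +557.7901 N (tension)
  F[3-4] = -3568.9575 N (compression)
  F[3-5] = +2876.5747 N (tension)
  F[4-5] = -1989.8948 N (compression)
  Rx@0 = -1846.8300 N
  Ry@0 = -1432.6960 N
  Ry@4 = +5305.6360 N

-1616.882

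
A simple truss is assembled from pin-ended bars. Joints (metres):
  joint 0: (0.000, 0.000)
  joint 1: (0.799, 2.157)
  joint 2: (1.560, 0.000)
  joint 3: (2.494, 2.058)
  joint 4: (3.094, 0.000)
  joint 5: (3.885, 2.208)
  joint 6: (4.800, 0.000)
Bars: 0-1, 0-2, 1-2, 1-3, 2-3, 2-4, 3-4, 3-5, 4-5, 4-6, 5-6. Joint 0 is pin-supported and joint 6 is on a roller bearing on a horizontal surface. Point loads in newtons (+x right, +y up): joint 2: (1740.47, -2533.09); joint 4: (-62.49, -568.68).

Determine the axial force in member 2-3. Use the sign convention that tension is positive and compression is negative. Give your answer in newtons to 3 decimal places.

N=7 nodes, M=11 members, R=3 reactions → 2N=14, M+R=14
member 0 (0-1): L=2.3002, (cx,cy)=(0.3474,0.9377)
member 1 (0-2): L=1.5600, (cx,cy)=(1.0000,0.0000)
member 2 (1-2): L=2.2873, (cx,cy)=(0.3327,-0.9430)
member 3 (1-3): L=1.6979, (cx,cy)=(0.9983,-0.0583)
member 4 (2-3): L=2.2600, (cx,cy)=(0.4133,0.9106)
member 5 (2-4): L=1.5340, (cx,cy)=(1.0000,0.0000)
member 6 (3-4): L=2.1437, (cx,cy)=(0.2799,-0.9600)
member 7 (3-5): L=1.3991, (cx,cy)=(0.9942,0.1072)
member 8 (4-5): L=2.3454, (cx,cy)=(0.3373,0.9414)
member 9 (4-6): L=1.7060, (cx,cy)=(1.0000,0.0000)
member 10 (5-6): L=2.3901, (cx,cy)=(0.3828,-0.9238)
solve A·x = −loads:
  F[0-1] = -2038.9109 N (compression)
  F[0-2] = +2386.2096 N (tension)
  F[1-2] = +2114.9018 N (tension)
  F[1-3] = -1414.2758 N (compression)
  F[2-3] = +591.5523 N (tension)
  F[2-4] = +1104.9092 N (tension)
  F[3-4] = -754.4064 N (compression)
  F[3-5] = -961.7903 N (compression)
  F[4-5] = +1373.3963 N (tension)
  F[4-6] = +493.0623 N (tension)
  F[5-6] = -1287.9333 N (compression)
  Rx@0 = -1677.9800 N
  Ry@0 = +1911.9541 N
  Ry@6 = +1189.8159 N

591.552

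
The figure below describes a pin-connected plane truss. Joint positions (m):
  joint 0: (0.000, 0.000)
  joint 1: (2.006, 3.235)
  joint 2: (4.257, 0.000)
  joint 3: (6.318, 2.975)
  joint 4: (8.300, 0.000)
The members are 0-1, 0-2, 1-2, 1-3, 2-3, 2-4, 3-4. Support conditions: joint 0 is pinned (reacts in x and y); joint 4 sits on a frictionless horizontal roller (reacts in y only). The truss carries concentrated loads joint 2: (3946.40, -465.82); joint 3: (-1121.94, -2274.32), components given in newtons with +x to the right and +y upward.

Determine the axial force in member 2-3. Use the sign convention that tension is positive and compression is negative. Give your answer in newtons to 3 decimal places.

-977.357

N=5 nodes, M=7 members, R=3 reactions → 2N=10, M+R=10
member 0 (0-1): L=3.8065, (cx,cy)=(0.5270,0.8499)
member 1 (0-2): L=4.2570, (cx,cy)=(1.0000,0.0000)
member 2 (1-2): L=3.9411, (cx,cy)=(0.5712,-0.8208)
member 3 (1-3): L=4.3198, (cx,cy)=(0.9982,-0.0602)
member 4 (2-3): L=3.6192, (cx,cy)=(0.5695,0.8220)
member 5 (2-4): L=4.0430, (cx,cy)=(1.0000,0.0000)
member 6 (3-4): L=3.5748, (cx,cy)=(0.5544,-0.8322)
solve A·x = −loads:
  F[0-1] = -1379.2065 N (compression)
  F[0-2] = +3551.2971 N (tension)
  F[1-2] = +1546.2495 N (tension)
  F[1-3] = -1612.9188 N (compression)
  F[2-3] = -977.3570 N (compression)
  F[2-4] = +1044.6288 N (tension)
  F[3-4] = -1884.1086 N (compression)
  Rx@0 = -2824.4600 N
  Ry@0 = +1172.1427 N
  Ry@4 = +1567.9973 N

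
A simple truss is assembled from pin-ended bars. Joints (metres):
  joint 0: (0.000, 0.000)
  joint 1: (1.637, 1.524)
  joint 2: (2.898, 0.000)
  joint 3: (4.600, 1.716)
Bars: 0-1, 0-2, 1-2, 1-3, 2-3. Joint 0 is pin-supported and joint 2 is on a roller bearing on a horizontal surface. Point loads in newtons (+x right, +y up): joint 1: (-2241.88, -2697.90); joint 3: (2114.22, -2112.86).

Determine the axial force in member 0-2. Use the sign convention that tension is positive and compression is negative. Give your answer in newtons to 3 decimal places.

N=4 nodes, M=5 members, R=3 reactions → 2N=8, M+R=8
member 0 (0-1): L=2.2366, (cx,cy)=(0.7319,0.6814)
member 1 (0-2): L=2.8980, (cx,cy)=(1.0000,0.0000)
member 2 (1-2): L=1.9781, (cx,cy)=(0.6375,-0.7705)
member 3 (1-3): L=2.9692, (cx,cy)=(0.9979,0.0647)
member 4 (2-3): L=2.4169, (cx,cy)=(0.7042,0.7100)
solve A·x = −loads:
  F[0-1] = +205.3054 N (tension)
  F[0-2] = -277.9265 N (compression)
  F[1-2] = -3304.8848 N (compression)
  F[1-3] = +4508.4306 N (tension)
  F[2-3] = -3386.4803 N (compression)
  Rx@0 = +127.6600 N
  Ry@0 = -139.8938 N
  Ry@2 = +4950.6538 N

-277.926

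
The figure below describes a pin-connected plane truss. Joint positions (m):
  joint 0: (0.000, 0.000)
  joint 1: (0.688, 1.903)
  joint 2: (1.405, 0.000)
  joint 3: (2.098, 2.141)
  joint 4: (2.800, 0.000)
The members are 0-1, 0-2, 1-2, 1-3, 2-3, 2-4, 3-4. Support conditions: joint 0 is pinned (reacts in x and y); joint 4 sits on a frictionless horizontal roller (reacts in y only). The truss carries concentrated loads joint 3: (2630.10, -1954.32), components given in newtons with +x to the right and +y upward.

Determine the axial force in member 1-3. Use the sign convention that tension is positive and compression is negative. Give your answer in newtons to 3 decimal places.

N=5 nodes, M=7 members, R=3 reactions → 2N=10, M+R=10
member 0 (0-1): L=2.0235, (cx,cy)=(0.3400,0.9404)
member 1 (0-2): L=1.4050, (cx,cy)=(1.0000,0.0000)
member 2 (1-2): L=2.0336, (cx,cy)=(0.3526,-0.9358)
member 3 (1-3): L=1.4299, (cx,cy)=(0.9861,0.1664)
member 4 (2-3): L=2.2504, (cx,cy)=(0.3080,0.9514)
member 5 (2-4): L=1.3950, (cx,cy)=(1.0000,0.0000)
member 6 (3-4): L=2.2532, (cx,cy)=(0.3116,-0.9502)
solve A·x = −loads:
  F[0-1] = +1617.4693 N (tension)
  F[0-2] = +2080.1659 N (tension)
  F[1-2] = -1435.0365 N (compression)
  F[1-3] = +1070.8328 N (tension)
  F[2-3] = +1411.4763 N (tension)
  F[2-4] = +1139.5389 N (tension)
  F[3-4] = -3657.4815 N (compression)
  Rx@0 = -2630.1000 N
  Ry@0 = -1521.1112 N
  Ry@4 = +3475.4312 N

1070.833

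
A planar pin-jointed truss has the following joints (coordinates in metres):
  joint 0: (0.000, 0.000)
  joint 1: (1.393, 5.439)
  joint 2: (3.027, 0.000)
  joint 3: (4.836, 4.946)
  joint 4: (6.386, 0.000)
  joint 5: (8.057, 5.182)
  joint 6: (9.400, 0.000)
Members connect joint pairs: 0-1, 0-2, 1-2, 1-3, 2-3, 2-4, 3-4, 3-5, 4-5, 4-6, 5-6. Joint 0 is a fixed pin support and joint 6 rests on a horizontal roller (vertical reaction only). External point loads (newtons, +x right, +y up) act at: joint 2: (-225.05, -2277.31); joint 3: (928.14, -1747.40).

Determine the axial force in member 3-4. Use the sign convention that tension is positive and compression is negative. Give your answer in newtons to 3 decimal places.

N=7 nodes, M=11 members, R=3 reactions → 2N=14, M+R=14
member 0 (0-1): L=5.6145, (cx,cy)=(0.2481,0.9687)
member 1 (0-2): L=3.0270, (cx,cy)=(1.0000,0.0000)
member 2 (1-2): L=5.6791, (cx,cy)=(0.2877,-0.9577)
member 3 (1-3): L=3.4781, (cx,cy)=(0.9899,-0.1417)
member 4 (2-3): L=5.2664, (cx,cy)=(0.3435,0.9392)
member 5 (2-4): L=3.3590, (cx,cy)=(1.0000,0.0000)
member 6 (3-4): L=5.1832, (cx,cy)=(0.2990,-0.9542)
member 7 (3-5): L=3.2296, (cx,cy)=(0.9973,0.0731)
member 8 (4-5): L=5.4448, (cx,cy)=(0.3069,0.9517)
member 9 (4-6): L=3.0140, (cx,cy)=(1.0000,0.0000)
member 10 (5-6): L=5.3532, (cx,cy)=(0.2509,-0.9680)
solve A·x = −loads:
  F[0-1] = -1965.4812 N (compression)
  F[0-2] = +1190.7364 N (tension)
  F[1-2] = +2153.6462 N (tension)
  F[1-3] = -1118.5861 N (compression)
  F[2-3] = +228.6432 N (tension)
  F[2-4] = +1956.8943 N (tension)
  F[3-4] = -2319.3805 N (compression)
  F[3-5] = -1266.6841 N (compression)
  F[4-5] = +2325.4678 N (tension)
  F[4-6] = +549.6098 N (tension)
  F[5-6] = -2190.7462 N (compression)
  Rx@0 = -703.0900 N
  Ry@0 = +1904.0266 N
  Ry@6 = +2120.6834 N

-2319.381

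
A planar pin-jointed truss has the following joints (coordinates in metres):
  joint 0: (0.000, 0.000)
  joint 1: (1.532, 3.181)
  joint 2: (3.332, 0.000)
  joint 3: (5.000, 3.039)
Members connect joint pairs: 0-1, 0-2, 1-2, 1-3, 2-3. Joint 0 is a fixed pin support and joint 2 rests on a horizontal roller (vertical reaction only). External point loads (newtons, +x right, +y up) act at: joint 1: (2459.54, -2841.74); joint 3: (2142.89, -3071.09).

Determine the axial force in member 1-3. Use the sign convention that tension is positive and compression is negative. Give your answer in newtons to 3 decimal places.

N=4 nodes, M=5 members, R=3 reactions → 2N=8, M+R=8
member 0 (0-1): L=3.5307, (cx,cy)=(0.4339,0.9010)
member 1 (0-2): L=3.3320, (cx,cy)=(1.0000,0.0000)
member 2 (1-2): L=3.6550, (cx,cy)=(0.4925,-0.8703)
member 3 (1-3): L=3.4709, (cx,cy)=(0.9992,-0.0409)
member 4 (2-3): L=3.4667, (cx,cy)=(0.4812,0.8766)
solve A·x = −loads:
  F[0-1] = +4777.9968 N (tension)
  F[0-2] = +2529.2128 N (tension)
  F[1-2] = -8387.4850 N (compression)
  F[1-3] = +3747.4911 N (tension)
  F[2-3] = -3328.3770 N (compression)
  Rx@0 = -4602.4300 N
  Ry@0 = -4304.7676 N
  Ry@2 = +10217.5976 N

3747.491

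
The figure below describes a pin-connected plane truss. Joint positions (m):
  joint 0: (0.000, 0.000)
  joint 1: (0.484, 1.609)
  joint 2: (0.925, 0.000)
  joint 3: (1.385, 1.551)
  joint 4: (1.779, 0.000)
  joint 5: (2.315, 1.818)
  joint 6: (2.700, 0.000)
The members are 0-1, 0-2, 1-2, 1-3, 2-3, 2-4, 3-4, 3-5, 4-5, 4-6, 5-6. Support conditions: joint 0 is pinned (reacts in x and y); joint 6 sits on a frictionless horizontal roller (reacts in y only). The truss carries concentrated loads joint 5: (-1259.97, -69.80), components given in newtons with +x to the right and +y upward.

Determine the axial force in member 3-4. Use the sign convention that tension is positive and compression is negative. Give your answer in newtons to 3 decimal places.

613.791

N=7 nodes, M=11 members, R=3 reactions → 2N=14, M+R=14
member 0 (0-1): L=1.6802, (cx,cy)=(0.2881,0.9576)
member 1 (0-2): L=0.9250, (cx,cy)=(1.0000,0.0000)
member 2 (1-2): L=1.6683, (cx,cy)=(0.2643,-0.9644)
member 3 (1-3): L=0.9029, (cx,cy)=(0.9979,-0.0642)
member 4 (2-3): L=1.6178, (cx,cy)=(0.2843,0.9587)
member 5 (2-4): L=0.8540, (cx,cy)=(1.0000,0.0000)
member 6 (3-4): L=1.6003, (cx,cy)=(0.2462,-0.9692)
member 7 (3-5): L=0.9676, (cx,cy)=(0.9612,0.2759)
member 8 (4-5): L=1.8954, (cx,cy)=(0.2828,0.9592)
member 9 (4-6): L=0.9210, (cx,cy)=(1.0000,0.0000)
member 10 (5-6): L=1.8583, (cx,cy)=(0.2072,-0.9783)
solve A·x = −loads:
  F[0-1] = -896.3252 N (compression)
  F[0-2] = -1001.7767 N (compression)
  F[1-2] = +923.5164 N (tension)
  F[1-3] = -503.3502 N (compression)
  F[2-3] = -929.0147 N (compression)
  F[2-4] = -493.5026 N (compression)
  F[3-4] = +613.7906 N (tension)
  F[3-5] = -954.6558 N (compression)
  F[4-5] = -620.2128 N (compression)
  F[4-6] = -166.9885 N (compression)
  F[5-6] = +806.0205 N (tension)
  Rx@0 = +1259.9700 N
  Ry@0 = +858.3328 N
  Ry@6 = -788.5328 N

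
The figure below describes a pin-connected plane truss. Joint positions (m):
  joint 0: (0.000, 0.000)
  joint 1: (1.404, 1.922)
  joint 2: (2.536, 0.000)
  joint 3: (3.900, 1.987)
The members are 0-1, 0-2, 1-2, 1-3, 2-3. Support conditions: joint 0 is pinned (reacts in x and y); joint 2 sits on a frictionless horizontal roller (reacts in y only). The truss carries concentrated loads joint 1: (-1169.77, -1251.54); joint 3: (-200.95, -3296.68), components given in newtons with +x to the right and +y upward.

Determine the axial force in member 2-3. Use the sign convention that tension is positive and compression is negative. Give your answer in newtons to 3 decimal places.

-4065.005

N=4 nodes, M=5 members, R=3 reactions → 2N=8, M+R=8
member 0 (0-1): L=2.3802, (cx,cy)=(0.5899,0.8075)
member 1 (0-2): L=2.5360, (cx,cy)=(1.0000,0.0000)
member 2 (1-2): L=2.2306, (cx,cy)=(0.5075,-0.8617)
member 3 (1-3): L=2.4968, (cx,cy)=(0.9997,0.0260)
member 4 (2-3): L=2.4101, (cx,cy)=(0.5659,0.8244)
solve A·x = −loads:
  F[0-1] = +211.1237 N (tension)
  F[0-2] = -1495.2553 N (compression)
  F[1-2] = -1586.8768 N (compression)
  F[1-3] = +2100.3417 N (tension)
  F[2-3] = -4065.0052 N (compression)
  Rx@0 = +1370.7200 N
  Ry@0 = -170.4821 N
  Ry@2 = +4718.7021 N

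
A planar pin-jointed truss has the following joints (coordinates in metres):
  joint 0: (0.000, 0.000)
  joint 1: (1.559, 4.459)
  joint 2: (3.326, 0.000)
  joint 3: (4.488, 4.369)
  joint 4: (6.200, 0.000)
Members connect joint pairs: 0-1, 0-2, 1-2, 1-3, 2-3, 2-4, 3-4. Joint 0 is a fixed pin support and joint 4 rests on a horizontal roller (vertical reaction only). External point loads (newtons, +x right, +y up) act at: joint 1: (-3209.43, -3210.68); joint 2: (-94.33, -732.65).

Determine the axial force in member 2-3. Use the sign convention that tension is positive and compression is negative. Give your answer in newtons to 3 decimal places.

N=5 nodes, M=7 members, R=3 reactions → 2N=10, M+R=10
member 0 (0-1): L=4.7237, (cx,cy)=(0.3300,0.9440)
member 1 (0-2): L=3.3260, (cx,cy)=(1.0000,0.0000)
member 2 (1-2): L=4.7963, (cx,cy)=(0.3684,-0.9297)
member 3 (1-3): L=2.9304, (cx,cy)=(0.9995,-0.0307)
member 4 (2-3): L=4.5209, (cx,cy)=(0.2570,0.9664)
member 5 (2-4): L=2.8740, (cx,cy)=(1.0000,0.0000)
member 6 (3-4): L=4.6925, (cx,cy)=(0.3648,-0.9311)
solve A·x = −loads:
  F[0-1] = -5351.0009 N (compression)
  F[0-2] = -1537.7198 N (compression)
  F[1-2] = +1955.8418 N (tension)
  F[1-3] = +723.1888 N (tension)
  F[2-3] = -1123.3695 N (compression)
  F[2-4] = -434.1087 N (compression)
  F[3-4] = +1189.8565 N (tension)
  Rx@0 = +3303.7600 N
  Ry@0 = +5051.1694 N
  Ry@4 = -1107.8394 N

-1123.369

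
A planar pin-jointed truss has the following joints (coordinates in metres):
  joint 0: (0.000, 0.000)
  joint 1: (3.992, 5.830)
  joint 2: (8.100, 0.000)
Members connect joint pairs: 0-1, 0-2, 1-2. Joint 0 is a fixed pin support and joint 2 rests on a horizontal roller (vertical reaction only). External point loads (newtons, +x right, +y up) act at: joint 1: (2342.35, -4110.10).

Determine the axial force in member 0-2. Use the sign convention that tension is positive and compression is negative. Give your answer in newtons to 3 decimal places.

N=3 nodes, M=3 members, R=3 reactions → 2N=6, M+R=6
member 0 (0-1): L=7.0658, (cx,cy)=(0.5650,0.8251)
member 1 (0-2): L=8.1000, (cx,cy)=(1.0000,0.0000)
member 2 (1-2): L=7.1319, (cx,cy)=(0.5760,-0.8174)
solve A·x = −loads:
  F[0-1] = -483.0492 N (compression)
  F[0-2] = +2615.2622 N (tension)
  F[1-2] = -4540.3828 N (compression)
  Rx@0 = -2342.3500 N
  Ry@0 = +398.5667 N
  Ry@2 = +3711.5333 N

2615.262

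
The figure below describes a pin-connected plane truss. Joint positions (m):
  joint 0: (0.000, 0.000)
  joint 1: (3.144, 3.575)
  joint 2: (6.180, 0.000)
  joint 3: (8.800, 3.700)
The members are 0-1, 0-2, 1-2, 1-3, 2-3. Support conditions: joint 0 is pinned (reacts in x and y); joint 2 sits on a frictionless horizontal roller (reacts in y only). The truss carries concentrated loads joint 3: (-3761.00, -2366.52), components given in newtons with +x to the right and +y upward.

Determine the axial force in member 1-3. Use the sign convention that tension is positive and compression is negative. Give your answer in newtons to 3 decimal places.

-2118.917

N=4 nodes, M=5 members, R=3 reactions → 2N=8, M+R=8
member 0 (0-1): L=4.7608, (cx,cy)=(0.6604,0.7509)
member 1 (0-2): L=6.1800, (cx,cy)=(1.0000,0.0000)
member 2 (1-2): L=4.6902, (cx,cy)=(0.6473,-0.7622)
member 3 (1-3): L=5.6574, (cx,cy)=(0.9998,0.0221)
member 4 (2-3): L=4.5337, (cx,cy)=(0.5779,0.8161)
solve A·x = −loads:
  F[0-1] = -1662.5558 N (compression)
  F[0-2] = -2663.0629 N (compression)
  F[1-2] = +1576.4719 N (tension)
  F[1-3] = -2118.9172 N (compression)
  F[2-3] = -2842.3854 N (compression)
  Rx@0 = +3761.0000 N
  Ry@0 = +1248.4494 N
  Ry@2 = +1118.0706 N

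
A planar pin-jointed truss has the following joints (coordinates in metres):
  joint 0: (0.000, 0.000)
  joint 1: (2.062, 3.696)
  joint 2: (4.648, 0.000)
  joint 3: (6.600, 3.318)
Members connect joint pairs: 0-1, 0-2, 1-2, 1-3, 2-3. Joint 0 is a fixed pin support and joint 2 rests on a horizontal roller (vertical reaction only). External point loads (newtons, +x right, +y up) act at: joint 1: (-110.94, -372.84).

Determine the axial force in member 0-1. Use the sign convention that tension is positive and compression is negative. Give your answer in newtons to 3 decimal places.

-338.553

N=4 nodes, M=5 members, R=3 reactions → 2N=8, M+R=8
member 0 (0-1): L=4.2323, (cx,cy)=(0.4872,0.8733)
member 1 (0-2): L=4.6480, (cx,cy)=(1.0000,0.0000)
member 2 (1-2): L=4.5109, (cx,cy)=(0.5733,-0.8194)
member 3 (1-3): L=4.5537, (cx,cy)=(0.9965,-0.0830)
member 4 (2-3): L=3.8496, (cx,cy)=(0.5071,0.8619)
solve A·x = −loads:
  F[0-1] = -338.5529 N (compression)
  F[0-2] = +54.0053 N (tension)
  F[1-2] = -94.2035 N (compression)
  F[1-3] = -0.0000 N (compression)
  F[2-3] = +0.0000 N (tension)
  Rx@0 = +110.9400 N
  Ry@0 = +295.6537 N
  Ry@2 = +77.1863 N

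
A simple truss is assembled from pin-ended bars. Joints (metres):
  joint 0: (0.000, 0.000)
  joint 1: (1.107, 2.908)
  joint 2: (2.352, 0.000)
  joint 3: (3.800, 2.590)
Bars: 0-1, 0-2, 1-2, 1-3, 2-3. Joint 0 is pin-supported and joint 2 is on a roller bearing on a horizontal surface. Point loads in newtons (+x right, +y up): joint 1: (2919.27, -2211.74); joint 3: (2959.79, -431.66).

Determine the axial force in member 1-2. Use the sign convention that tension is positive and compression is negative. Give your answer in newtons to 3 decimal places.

N=4 nodes, M=5 members, R=3 reactions → 2N=8, M+R=8
member 0 (0-1): L=3.1116, (cx,cy)=(0.3558,0.9346)
member 1 (0-2): L=2.3520, (cx,cy)=(1.0000,0.0000)
member 2 (1-2): L=3.1633, (cx,cy)=(0.3936,-0.9193)
member 3 (1-3): L=2.7117, (cx,cy)=(0.9931,-0.1173)
member 4 (2-3): L=2.9673, (cx,cy)=(0.4880,0.8729)
solve A·x = −loads:
  F[0-1] = +6381.1481 N (tension)
  F[0-2] = +3608.8509 N (tension)
  F[1-2] = -9278.8657 N (compression)
  F[1-3] = +3023.7403 N (tension)
  F[2-3] = -88.2952 N (compression)
  Rx@0 = -5879.0600 N
  Ry@0 = -5963.6567 N
  Ry@2 = +8607.0567 N

-9278.866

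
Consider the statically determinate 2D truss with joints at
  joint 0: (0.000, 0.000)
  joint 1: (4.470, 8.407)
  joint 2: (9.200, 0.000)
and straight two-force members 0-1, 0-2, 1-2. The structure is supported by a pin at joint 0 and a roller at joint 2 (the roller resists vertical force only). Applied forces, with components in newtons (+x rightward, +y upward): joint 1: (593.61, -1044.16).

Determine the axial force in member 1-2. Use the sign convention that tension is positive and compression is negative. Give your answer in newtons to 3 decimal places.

N=3 nodes, M=3 members, R=3 reactions → 2N=6, M+R=6
member 0 (0-1): L=9.5215, (cx,cy)=(0.4695,0.8830)
member 1 (0-2): L=9.2000, (cx,cy)=(1.0000,0.0000)
member 2 (1-2): L=9.6463, (cx,cy)=(0.4903,-0.8715)
solve A·x = −loads:
  F[0-1] = +6.3525 N (tension)
  F[0-2] = +590.6277 N (tension)
  F[1-2] = -1204.5148 N (compression)
  Rx@0 = -593.6100 N
  Ry@0 = -5.6090 N
  Ry@2 = +1049.7690 N

-1204.515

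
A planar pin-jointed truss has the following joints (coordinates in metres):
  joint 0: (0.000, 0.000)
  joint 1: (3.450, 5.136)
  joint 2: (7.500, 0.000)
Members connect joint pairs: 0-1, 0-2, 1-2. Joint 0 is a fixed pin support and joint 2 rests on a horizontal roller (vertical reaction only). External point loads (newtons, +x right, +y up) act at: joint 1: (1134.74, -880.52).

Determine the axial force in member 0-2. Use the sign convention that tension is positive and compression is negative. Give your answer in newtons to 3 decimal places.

N=3 nodes, M=3 members, R=3 reactions → 2N=6, M+R=6
member 0 (0-1): L=6.1872, (cx,cy)=(0.5576,0.8301)
member 1 (0-2): L=7.5000, (cx,cy)=(1.0000,0.0000)
member 2 (1-2): L=6.5407, (cx,cy)=(0.6192,-0.7852)
solve A·x = −loads:
  F[0-1] = +363.3142 N (tension)
  F[0-2] = +932.1538 N (tension)
  F[1-2] = -1505.4211 N (compression)
  Rx@0 = -1134.7400 N
  Ry@0 = -301.5892 N
  Ry@2 = +1182.1092 N

932.154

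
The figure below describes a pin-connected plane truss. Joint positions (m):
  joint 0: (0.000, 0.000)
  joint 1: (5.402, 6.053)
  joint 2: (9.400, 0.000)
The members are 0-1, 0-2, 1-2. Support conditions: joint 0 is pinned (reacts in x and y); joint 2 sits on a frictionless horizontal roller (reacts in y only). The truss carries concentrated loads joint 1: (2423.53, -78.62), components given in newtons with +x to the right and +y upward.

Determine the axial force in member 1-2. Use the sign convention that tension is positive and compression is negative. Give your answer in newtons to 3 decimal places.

N=3 nodes, M=3 members, R=3 reactions → 2N=6, M+R=6
member 0 (0-1): L=8.1130, (cx,cy)=(0.6658,0.7461)
member 1 (0-2): L=9.4000, (cx,cy)=(1.0000,0.0000)
member 2 (1-2): L=7.2542, (cx,cy)=(0.5511,-0.8344)
solve A·x = −loads:
  F[0-1] = +2046.8885 N (tension)
  F[0-2] = +1060.6160 N (tension)
  F[1-2] = -1924.4313 N (compression)
  Rx@0 = -2423.5300 N
  Ry@0 = -1527.1600 N
  Ry@2 = +1605.7800 N

-1924.431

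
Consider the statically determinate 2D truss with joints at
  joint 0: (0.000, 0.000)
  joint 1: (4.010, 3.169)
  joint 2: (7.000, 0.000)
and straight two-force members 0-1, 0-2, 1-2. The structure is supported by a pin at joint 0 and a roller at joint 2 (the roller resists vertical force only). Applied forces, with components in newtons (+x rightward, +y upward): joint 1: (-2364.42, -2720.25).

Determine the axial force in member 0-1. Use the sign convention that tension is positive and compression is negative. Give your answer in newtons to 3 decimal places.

-3600.371

N=3 nodes, M=3 members, R=3 reactions → 2N=6, M+R=6
member 0 (0-1): L=5.1110, (cx,cy)=(0.7846,0.6200)
member 1 (0-2): L=7.0000, (cx,cy)=(1.0000,0.0000)
member 2 (1-2): L=4.3569, (cx,cy)=(0.6863,-0.7274)
solve A·x = −loads:
  F[0-1] = -3600.3706 N (compression)
  F[0-2] = +460.3486 N (tension)
  F[1-2] = -670.8017 N (compression)
  Rx@0 = +2364.4200 N
  Ry@0 = +2232.3421 N
  Ry@2 = +487.9079 N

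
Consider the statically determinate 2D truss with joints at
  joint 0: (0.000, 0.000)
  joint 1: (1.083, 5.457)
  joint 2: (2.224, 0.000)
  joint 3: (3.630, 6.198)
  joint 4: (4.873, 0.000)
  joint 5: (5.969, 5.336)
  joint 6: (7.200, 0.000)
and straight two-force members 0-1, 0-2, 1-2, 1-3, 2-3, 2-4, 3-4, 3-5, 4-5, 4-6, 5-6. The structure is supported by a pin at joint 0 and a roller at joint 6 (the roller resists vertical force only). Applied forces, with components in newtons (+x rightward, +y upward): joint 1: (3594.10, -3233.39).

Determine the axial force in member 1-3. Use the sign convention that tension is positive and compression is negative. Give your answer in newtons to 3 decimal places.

-2873.958

N=7 nodes, M=11 members, R=3 reactions → 2N=14, M+R=14
member 0 (0-1): L=5.5634, (cx,cy)=(0.1947,0.9809)
member 1 (0-2): L=2.2240, (cx,cy)=(1.0000,0.0000)
member 2 (1-2): L=5.5750, (cx,cy)=(0.2047,-0.9788)
member 3 (1-3): L=2.6526, (cx,cy)=(0.9602,0.2793)
member 4 (2-3): L=6.3555, (cx,cy)=(0.2212,0.9752)
member 5 (2-4): L=2.6490, (cx,cy)=(1.0000,0.0000)
member 6 (3-4): L=6.3214, (cx,cy)=(0.1966,-0.9805)
member 7 (3-5): L=2.4928, (cx,cy)=(0.9383,-0.3458)
member 8 (4-5): L=5.4474, (cx,cy)=(0.2012,0.9796)
member 9 (4-6): L=2.3270, (cx,cy)=(1.0000,0.0000)
member 10 (5-6): L=5.4762, (cx,cy)=(0.2248,-0.9744)
solve A·x = −loads:
  F[0-1] = -23.4547 N (compression)
  F[0-2] = +3598.6658 N (tension)
  F[1-2] = -4100.0070 N (compression)
  F[1-3] = -2873.9576 N (compression)
  F[2-3] = +4115.1841 N (tension)
  F[2-4] = +1849.1563 N (tension)
  F[3-4] = -2785.1066 N (compression)
  F[3-5] = -1387.0824 N (compression)
  F[4-5] = +2787.7404 N (tension)
  F[4-6] = +740.6265 N (tension)
  F[5-6] = -3294.7068 N (compression)
  Rx@0 = -3594.1000 N
  Ry@0 = +23.0060 N
  Ry@6 = +3210.3840 N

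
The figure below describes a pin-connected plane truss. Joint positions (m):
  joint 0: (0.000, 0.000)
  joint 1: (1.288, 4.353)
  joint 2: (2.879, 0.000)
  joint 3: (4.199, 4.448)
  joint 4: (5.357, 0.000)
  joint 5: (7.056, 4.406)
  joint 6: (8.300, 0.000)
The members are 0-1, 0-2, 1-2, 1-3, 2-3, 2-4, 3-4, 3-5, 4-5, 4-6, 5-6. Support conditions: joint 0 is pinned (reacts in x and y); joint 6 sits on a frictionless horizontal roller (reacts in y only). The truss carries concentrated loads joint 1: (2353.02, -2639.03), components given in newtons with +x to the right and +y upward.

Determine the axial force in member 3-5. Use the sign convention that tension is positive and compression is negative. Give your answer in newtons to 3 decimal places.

N=7 nodes, M=11 members, R=3 reactions → 2N=14, M+R=14
member 0 (0-1): L=4.5396, (cx,cy)=(0.2837,0.9589)
member 1 (0-2): L=2.8790, (cx,cy)=(1.0000,0.0000)
member 2 (1-2): L=4.6346, (cx,cy)=(0.3433,-0.9392)
member 3 (1-3): L=2.9125, (cx,cy)=(0.9995,0.0326)
member 4 (2-3): L=4.6397, (cx,cy)=(0.2845,0.9587)
member 5 (2-4): L=2.4780, (cx,cy)=(1.0000,0.0000)
member 6 (3-4): L=4.5963, (cx,cy)=(0.2519,-0.9677)
member 7 (3-5): L=2.8573, (cx,cy)=(0.9999,-0.0147)
member 8 (4-5): L=4.7222, (cx,cy)=(0.3598,0.9330)
member 9 (4-6): L=2.9430, (cx,cy)=(1.0000,0.0000)
member 10 (5-6): L=4.5782, (cx,cy)=(0.2717,-0.9624)
solve A·x = −loads:
  F[0-1] = -1038.1049 N (compression)
  F[0-2] = +2647.5597 N (tension)
  F[1-2] = -1820.2085 N (compression)
  F[1-3] = -2023.7872 N (compression)
  F[2-3] = +1783.2893 N (tension)
  F[2-4] = +1515.3659 N (tension)
  F[3-4] = -1681.7896 N (compression)
  F[3-5] = -1091.7677 N (compression)
  F[4-5] = +1744.3502 N (tension)
  F[4-6] = +464.0539 N (tension)
  F[5-6] = -1707.8414 N (compression)
  Rx@0 = -2353.0200 N
  Ry@0 = +995.4437 N
  Ry@6 = +1643.5863 N

-1091.768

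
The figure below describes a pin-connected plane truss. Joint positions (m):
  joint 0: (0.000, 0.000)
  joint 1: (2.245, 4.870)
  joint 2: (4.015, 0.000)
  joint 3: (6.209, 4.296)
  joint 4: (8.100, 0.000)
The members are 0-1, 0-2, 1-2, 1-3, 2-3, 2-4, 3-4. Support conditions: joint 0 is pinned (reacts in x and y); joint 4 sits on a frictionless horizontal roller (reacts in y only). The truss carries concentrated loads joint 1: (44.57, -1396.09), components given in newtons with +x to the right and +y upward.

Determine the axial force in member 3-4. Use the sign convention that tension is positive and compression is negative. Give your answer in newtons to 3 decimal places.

N=5 nodes, M=7 members, R=3 reactions → 2N=10, M+R=10
member 0 (0-1): L=5.3625, (cx,cy)=(0.4186,0.9082)
member 1 (0-2): L=4.0150, (cx,cy)=(1.0000,0.0000)
member 2 (1-2): L=5.1817, (cx,cy)=(0.3416,-0.9398)
member 3 (1-3): L=4.0053, (cx,cy)=(0.9897,-0.1433)
member 4 (2-3): L=4.8238, (cx,cy)=(0.4548,0.8906)
member 5 (2-4): L=4.0850, (cx,cy)=(1.0000,0.0000)
member 6 (3-4): L=4.6938, (cx,cy)=(0.4029,-0.9153)
solve A·x = −loads:
  F[0-1] = -1081.7064 N (compression)
  F[0-2] = +497.4201 N (tension)
  F[1-2] = -383.7770 N (compression)
  F[1-3] = -370.1471 N (compression)
  F[2-3] = +405.0087 N (tension)
  F[2-4] = +182.1179 N (tension)
  F[3-4] = -452.0466 N (compression)
  Rx@0 = -44.5700 N
  Ry@0 = +982.3520 N
  Ry@4 = +413.7380 N

-452.047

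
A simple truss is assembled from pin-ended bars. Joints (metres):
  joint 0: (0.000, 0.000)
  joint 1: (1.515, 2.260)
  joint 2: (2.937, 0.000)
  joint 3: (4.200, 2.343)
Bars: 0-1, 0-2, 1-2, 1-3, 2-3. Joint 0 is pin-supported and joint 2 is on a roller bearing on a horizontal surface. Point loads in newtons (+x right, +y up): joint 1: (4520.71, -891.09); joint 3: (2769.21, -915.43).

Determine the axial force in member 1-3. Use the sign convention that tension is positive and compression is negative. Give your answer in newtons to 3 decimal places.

N=4 nodes, M=5 members, R=3 reactions → 2N=8, M+R=8
member 0 (0-1): L=2.7208, (cx,cy)=(0.5568,0.8306)
member 1 (0-2): L=2.9370, (cx,cy)=(1.0000,0.0000)
member 2 (1-2): L=2.6701, (cx,cy)=(0.5326,-0.8464)
member 3 (1-3): L=2.6863, (cx,cy)=(0.9995,0.0309)
member 4 (2-3): L=2.6617, (cx,cy)=(0.4745,0.8803)
solve A·x = −loads:
  F[0-1] = +6802.0627 N (tension)
  F[0-2] = +3502.4036 N (tension)
  F[1-2] = -7607.0214 N (compression)
  F[1-3] = +3319.5485 N (tension)
  F[2-3] = -1156.4805 N (compression)
  Rx@0 = -7289.9200 N
  Ry@0 = -5650.0244 N
  Ry@2 = +7456.5444 N

3319.548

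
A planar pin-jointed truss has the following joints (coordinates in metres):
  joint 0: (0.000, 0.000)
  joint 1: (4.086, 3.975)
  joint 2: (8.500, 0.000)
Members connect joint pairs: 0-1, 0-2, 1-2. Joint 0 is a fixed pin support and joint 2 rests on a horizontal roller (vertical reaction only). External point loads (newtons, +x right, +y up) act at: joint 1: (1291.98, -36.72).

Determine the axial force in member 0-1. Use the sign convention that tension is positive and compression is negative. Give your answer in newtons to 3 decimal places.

839.121

N=3 nodes, M=3 members, R=3 reactions → 2N=6, M+R=6
member 0 (0-1): L=5.7005, (cx,cy)=(0.7168,0.6973)
member 1 (0-2): L=8.5000, (cx,cy)=(1.0000,0.0000)
member 2 (1-2): L=5.9400, (cx,cy)=(0.7431,-0.6692)
solve A·x = −loads:
  F[0-1] = +839.1208 N (tension)
  F[0-2] = +690.5186 N (tension)
  F[1-2] = -929.2489 N (compression)
  Rx@0 = -1291.9800 N
  Ry@0 = -585.1222 N
  Ry@2 = +621.8422 N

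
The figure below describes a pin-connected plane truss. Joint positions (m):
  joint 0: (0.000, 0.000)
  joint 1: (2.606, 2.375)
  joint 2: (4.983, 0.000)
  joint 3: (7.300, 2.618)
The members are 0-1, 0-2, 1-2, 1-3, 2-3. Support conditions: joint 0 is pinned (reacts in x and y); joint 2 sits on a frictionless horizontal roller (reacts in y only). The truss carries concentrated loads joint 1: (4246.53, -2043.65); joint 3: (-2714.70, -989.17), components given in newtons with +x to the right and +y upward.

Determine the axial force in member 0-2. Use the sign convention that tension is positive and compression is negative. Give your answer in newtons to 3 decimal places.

N=4 nodes, M=5 members, R=3 reactions → 2N=8, M+R=8
member 0 (0-1): L=3.5259, (cx,cy)=(0.7391,0.6736)
member 1 (0-2): L=4.9830, (cx,cy)=(1.0000,0.0000)
member 2 (1-2): L=3.3602, (cx,cy)=(0.7074,-0.7068)
member 3 (1-3): L=4.7003, (cx,cy)=(0.9987,0.0517)
member 4 (2-3): L=3.4961, (cx,cy)=(0.6627,0.7488)
solve A·x = −loads:
  F[0-1] = +122.9183 N (tension)
  F[0-2] = +1440.9804 N (tension)
  F[1-2] = -3149.6955 N (compression)
  F[1-3] = -1930.1534 N (compression)
  F[2-3] = -1187.6752 N (compression)
  Rx@0 = -1531.8300 N
  Ry@0 = -82.7965 N
  Ry@2 = +3115.6165 N

1440.980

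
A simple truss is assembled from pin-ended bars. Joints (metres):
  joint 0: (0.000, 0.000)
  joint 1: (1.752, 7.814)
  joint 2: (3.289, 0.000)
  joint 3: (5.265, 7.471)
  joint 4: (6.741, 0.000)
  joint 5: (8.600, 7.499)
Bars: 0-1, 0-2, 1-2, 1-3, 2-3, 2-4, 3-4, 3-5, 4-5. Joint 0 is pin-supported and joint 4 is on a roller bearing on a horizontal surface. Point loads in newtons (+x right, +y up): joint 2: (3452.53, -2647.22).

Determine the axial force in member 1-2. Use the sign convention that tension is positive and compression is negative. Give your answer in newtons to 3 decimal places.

1439.482

N=6 nodes, M=9 members, R=3 reactions → 2N=12, M+R=12
member 0 (0-1): L=8.0080, (cx,cy)=(0.2188,0.9758)
member 1 (0-2): L=3.2890, (cx,cy)=(1.0000,0.0000)
member 2 (1-2): L=7.9637, (cx,cy)=(0.1930,-0.9812)
member 3 (1-3): L=3.5297, (cx,cy)=(0.9953,-0.0972)
member 4 (2-3): L=7.7279, (cx,cy)=(0.2557,0.9668)
member 5 (2-4): L=3.4520, (cx,cy)=(1.0000,0.0000)
member 6 (3-4): L=7.6154, (cx,cy)=(0.1938,-0.9810)
member 7 (3-5): L=3.3351, (cx,cy)=(1.0000,0.0084)
member 8 (4-5): L=7.7260, (cx,cy)=(0.2406,0.9706)
solve A·x = −loads:
  F[0-1] = -1389.2720 N (compression)
  F[0-2] = +3756.4765 N (tension)
  F[1-2] = +1439.4816 N (tension)
  F[1-3] = -584.5330 N (compression)
  F[2-3] = +1277.2625 N (tension)
  F[2-4] = +255.1745 N (tension)
  F[3-4] = -1316.5700 N (compression)
  F[3-5] = +0.0000 N (tension)
  F[4-5] = -0.0000 N (compression)
  Rx@0 = -3452.5300 N
  Ry@0 = +1355.6154 N
  Ry@4 = +1291.6046 N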